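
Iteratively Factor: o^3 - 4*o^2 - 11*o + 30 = (o + 3)*(o^2 - 7*o + 10) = (o - 2)*(o + 3)*(o - 5)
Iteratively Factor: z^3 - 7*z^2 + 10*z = (z - 2)*(z^2 - 5*z) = z*(z - 2)*(z - 5)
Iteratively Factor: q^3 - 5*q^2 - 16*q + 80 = (q - 5)*(q^2 - 16) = (q - 5)*(q - 4)*(q + 4)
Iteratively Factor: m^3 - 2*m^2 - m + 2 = (m + 1)*(m^2 - 3*m + 2) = (m - 1)*(m + 1)*(m - 2)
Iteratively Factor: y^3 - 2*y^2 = (y)*(y^2 - 2*y) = y*(y - 2)*(y)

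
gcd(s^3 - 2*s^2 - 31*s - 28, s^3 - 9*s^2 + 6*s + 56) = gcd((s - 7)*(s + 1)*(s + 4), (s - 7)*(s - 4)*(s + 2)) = s - 7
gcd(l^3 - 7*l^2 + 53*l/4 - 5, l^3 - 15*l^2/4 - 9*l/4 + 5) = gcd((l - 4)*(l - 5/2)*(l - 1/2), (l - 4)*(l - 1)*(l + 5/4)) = l - 4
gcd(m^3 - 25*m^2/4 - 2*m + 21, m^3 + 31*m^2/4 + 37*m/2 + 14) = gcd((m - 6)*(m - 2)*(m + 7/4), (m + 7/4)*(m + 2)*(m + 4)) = m + 7/4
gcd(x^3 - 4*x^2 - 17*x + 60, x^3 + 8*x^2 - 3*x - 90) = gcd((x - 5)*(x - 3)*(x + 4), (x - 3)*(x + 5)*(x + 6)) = x - 3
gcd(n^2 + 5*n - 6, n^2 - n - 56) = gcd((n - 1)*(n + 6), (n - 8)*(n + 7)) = 1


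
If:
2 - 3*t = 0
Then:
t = 2/3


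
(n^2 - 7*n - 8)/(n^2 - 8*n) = (n + 1)/n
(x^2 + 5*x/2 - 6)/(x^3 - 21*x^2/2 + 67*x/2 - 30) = (x + 4)/(x^2 - 9*x + 20)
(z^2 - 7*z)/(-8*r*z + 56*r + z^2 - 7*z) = z/(-8*r + z)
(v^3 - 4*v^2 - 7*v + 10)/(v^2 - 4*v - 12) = (v^2 - 6*v + 5)/(v - 6)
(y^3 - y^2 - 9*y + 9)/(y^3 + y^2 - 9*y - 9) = (y - 1)/(y + 1)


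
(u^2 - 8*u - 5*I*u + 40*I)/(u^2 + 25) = (u - 8)/(u + 5*I)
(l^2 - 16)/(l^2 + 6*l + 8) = (l - 4)/(l + 2)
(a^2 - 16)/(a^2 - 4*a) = (a + 4)/a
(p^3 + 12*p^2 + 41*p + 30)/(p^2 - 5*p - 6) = (p^2 + 11*p + 30)/(p - 6)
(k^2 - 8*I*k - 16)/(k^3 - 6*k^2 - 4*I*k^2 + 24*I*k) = (k - 4*I)/(k*(k - 6))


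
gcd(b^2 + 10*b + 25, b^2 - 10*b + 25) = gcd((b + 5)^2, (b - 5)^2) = 1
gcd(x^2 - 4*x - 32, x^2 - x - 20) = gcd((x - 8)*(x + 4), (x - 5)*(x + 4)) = x + 4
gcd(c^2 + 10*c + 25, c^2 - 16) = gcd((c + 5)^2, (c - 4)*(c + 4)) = 1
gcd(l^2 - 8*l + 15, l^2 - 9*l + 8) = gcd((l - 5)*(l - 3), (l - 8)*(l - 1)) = 1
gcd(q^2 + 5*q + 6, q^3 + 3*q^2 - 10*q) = 1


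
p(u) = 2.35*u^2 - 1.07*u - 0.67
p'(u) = 4.7*u - 1.07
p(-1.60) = 7.06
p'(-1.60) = -8.59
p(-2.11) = 12.05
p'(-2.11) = -10.99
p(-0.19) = -0.38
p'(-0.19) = -1.96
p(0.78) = -0.07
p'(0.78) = 2.60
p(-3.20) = 26.82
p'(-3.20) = -16.11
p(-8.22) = 166.91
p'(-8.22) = -39.70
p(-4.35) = 48.45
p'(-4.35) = -21.52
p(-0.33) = -0.06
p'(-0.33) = -2.62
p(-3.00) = 23.69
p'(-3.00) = -15.17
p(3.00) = 17.27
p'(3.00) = 13.03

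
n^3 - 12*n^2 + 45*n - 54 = (n - 6)*(n - 3)^2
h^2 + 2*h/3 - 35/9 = (h - 5/3)*(h + 7/3)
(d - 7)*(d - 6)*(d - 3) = d^3 - 16*d^2 + 81*d - 126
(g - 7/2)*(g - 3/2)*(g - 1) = g^3 - 6*g^2 + 41*g/4 - 21/4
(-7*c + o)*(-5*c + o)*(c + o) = 35*c^3 + 23*c^2*o - 11*c*o^2 + o^3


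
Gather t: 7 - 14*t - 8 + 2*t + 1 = -12*t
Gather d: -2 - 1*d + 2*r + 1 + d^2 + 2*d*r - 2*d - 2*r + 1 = d^2 + d*(2*r - 3)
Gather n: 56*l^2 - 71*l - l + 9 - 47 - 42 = 56*l^2 - 72*l - 80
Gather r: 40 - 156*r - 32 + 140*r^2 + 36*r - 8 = 140*r^2 - 120*r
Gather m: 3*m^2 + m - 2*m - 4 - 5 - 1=3*m^2 - m - 10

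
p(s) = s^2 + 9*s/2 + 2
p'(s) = 2*s + 9/2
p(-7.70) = 26.64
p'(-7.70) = -10.90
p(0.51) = 4.56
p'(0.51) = 5.52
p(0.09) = 2.41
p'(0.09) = 4.68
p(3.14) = 25.99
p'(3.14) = 10.78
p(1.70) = 12.54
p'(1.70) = 7.90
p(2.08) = 15.69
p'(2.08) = 8.66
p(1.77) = 13.10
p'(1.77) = 8.04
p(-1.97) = -2.98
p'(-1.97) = 0.56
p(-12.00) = 92.00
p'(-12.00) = -19.50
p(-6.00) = 11.00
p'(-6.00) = -7.50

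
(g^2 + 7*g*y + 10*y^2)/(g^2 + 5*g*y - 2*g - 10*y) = (g + 2*y)/(g - 2)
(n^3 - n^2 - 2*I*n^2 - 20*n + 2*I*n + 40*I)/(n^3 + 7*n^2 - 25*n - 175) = (n^2 + 2*n*(2 - I) - 8*I)/(n^2 + 12*n + 35)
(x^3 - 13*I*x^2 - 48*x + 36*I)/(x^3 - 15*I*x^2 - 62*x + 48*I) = (x - 6*I)/(x - 8*I)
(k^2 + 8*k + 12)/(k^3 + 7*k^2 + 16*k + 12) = (k + 6)/(k^2 + 5*k + 6)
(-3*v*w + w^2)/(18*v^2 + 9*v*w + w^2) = w*(-3*v + w)/(18*v^2 + 9*v*w + w^2)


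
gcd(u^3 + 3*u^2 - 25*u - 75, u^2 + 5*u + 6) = u + 3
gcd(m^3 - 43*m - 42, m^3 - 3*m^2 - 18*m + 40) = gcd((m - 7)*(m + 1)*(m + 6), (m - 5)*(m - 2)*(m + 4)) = 1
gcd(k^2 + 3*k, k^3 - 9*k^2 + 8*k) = k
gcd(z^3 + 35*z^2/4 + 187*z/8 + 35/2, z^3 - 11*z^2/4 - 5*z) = z + 5/4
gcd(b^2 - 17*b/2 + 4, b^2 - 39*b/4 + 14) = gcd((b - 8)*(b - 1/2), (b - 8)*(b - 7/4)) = b - 8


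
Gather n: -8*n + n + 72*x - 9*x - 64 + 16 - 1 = -7*n + 63*x - 49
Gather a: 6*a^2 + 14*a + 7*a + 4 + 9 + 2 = 6*a^2 + 21*a + 15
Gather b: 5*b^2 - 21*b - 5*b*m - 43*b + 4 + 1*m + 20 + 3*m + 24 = 5*b^2 + b*(-5*m - 64) + 4*m + 48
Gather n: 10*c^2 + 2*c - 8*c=10*c^2 - 6*c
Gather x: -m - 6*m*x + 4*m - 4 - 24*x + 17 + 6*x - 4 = 3*m + x*(-6*m - 18) + 9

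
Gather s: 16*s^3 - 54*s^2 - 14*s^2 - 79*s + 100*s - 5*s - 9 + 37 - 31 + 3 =16*s^3 - 68*s^2 + 16*s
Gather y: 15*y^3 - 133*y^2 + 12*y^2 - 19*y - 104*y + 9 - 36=15*y^3 - 121*y^2 - 123*y - 27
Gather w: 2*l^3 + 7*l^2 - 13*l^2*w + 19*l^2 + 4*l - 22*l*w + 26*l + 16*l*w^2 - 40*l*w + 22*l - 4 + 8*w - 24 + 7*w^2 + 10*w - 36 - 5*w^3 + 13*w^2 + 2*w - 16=2*l^3 + 26*l^2 + 52*l - 5*w^3 + w^2*(16*l + 20) + w*(-13*l^2 - 62*l + 20) - 80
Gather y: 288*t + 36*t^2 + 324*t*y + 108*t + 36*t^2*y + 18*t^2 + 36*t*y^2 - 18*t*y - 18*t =54*t^2 + 36*t*y^2 + 378*t + y*(36*t^2 + 306*t)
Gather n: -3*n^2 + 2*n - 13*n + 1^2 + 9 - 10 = -3*n^2 - 11*n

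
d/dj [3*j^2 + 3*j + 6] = 6*j + 3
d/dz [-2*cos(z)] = 2*sin(z)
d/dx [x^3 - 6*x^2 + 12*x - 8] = 3*x^2 - 12*x + 12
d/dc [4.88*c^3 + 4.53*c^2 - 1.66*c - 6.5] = 14.64*c^2 + 9.06*c - 1.66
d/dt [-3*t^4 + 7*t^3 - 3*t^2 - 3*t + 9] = -12*t^3 + 21*t^2 - 6*t - 3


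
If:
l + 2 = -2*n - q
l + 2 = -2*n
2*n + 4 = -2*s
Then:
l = 2*s + 2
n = -s - 2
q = 0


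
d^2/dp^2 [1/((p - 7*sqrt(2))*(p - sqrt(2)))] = 2*((p - 7*sqrt(2))^2 + (p - 7*sqrt(2))*(p - sqrt(2)) + (p - sqrt(2))^2)/((p - 7*sqrt(2))^3*(p - sqrt(2))^3)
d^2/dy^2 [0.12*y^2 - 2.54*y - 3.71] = 0.240000000000000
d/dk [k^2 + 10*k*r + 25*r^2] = 2*k + 10*r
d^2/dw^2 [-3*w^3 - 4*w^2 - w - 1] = -18*w - 8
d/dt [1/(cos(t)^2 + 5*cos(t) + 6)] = (2*cos(t) + 5)*sin(t)/(cos(t)^2 + 5*cos(t) + 6)^2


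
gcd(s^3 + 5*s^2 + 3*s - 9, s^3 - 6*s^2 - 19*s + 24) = s^2 + 2*s - 3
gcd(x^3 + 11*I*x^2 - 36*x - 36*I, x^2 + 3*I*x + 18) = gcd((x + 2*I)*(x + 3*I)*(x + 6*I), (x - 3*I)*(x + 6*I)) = x + 6*I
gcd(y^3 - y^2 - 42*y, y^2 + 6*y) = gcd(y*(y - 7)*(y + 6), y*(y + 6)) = y^2 + 6*y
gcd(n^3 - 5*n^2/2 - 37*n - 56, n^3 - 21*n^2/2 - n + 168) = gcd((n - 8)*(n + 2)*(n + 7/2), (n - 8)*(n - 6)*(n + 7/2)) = n^2 - 9*n/2 - 28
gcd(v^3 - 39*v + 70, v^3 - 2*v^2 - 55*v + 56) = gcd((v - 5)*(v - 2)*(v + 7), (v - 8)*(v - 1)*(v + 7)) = v + 7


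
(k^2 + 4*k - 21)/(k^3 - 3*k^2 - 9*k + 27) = (k + 7)/(k^2 - 9)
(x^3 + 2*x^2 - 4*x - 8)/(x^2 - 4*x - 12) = (x^2 - 4)/(x - 6)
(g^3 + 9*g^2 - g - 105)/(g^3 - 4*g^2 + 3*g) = (g^2 + 12*g + 35)/(g*(g - 1))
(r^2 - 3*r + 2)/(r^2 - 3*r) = (r^2 - 3*r + 2)/(r*(r - 3))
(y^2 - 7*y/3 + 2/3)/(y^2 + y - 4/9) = 3*(y - 2)/(3*y + 4)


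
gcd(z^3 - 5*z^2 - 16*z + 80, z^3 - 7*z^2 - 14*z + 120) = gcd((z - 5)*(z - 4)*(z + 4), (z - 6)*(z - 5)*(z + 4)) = z^2 - z - 20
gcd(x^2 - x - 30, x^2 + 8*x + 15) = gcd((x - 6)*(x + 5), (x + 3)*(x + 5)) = x + 5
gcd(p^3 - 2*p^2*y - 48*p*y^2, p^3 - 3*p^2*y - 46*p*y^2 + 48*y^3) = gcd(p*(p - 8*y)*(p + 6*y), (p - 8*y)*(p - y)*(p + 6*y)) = -p^2 + 2*p*y + 48*y^2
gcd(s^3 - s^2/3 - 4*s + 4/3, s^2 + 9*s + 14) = s + 2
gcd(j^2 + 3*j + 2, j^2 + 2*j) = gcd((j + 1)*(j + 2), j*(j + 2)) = j + 2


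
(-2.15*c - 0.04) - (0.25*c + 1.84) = -2.4*c - 1.88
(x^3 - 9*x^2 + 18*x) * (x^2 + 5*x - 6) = x^5 - 4*x^4 - 33*x^3 + 144*x^2 - 108*x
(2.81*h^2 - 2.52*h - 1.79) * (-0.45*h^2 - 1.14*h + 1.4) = -1.2645*h^4 - 2.0694*h^3 + 7.6123*h^2 - 1.4874*h - 2.506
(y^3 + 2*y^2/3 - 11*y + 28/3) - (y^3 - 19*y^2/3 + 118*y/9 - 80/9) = 7*y^2 - 217*y/9 + 164/9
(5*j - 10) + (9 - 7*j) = -2*j - 1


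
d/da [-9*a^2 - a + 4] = -18*a - 1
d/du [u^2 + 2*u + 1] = 2*u + 2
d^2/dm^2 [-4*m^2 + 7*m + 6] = -8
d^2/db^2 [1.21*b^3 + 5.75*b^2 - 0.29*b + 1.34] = 7.26*b + 11.5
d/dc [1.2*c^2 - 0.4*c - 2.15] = 2.4*c - 0.4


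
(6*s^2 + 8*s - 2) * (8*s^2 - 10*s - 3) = 48*s^4 + 4*s^3 - 114*s^2 - 4*s + 6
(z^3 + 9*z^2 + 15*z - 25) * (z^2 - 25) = z^5 + 9*z^4 - 10*z^3 - 250*z^2 - 375*z + 625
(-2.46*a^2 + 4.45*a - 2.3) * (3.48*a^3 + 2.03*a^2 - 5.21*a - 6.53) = -8.5608*a^5 + 10.4922*a^4 + 13.8461*a^3 - 11.7897*a^2 - 17.0755*a + 15.019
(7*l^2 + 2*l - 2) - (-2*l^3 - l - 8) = 2*l^3 + 7*l^2 + 3*l + 6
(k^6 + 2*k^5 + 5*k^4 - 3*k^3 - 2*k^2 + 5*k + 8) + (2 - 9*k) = k^6 + 2*k^5 + 5*k^4 - 3*k^3 - 2*k^2 - 4*k + 10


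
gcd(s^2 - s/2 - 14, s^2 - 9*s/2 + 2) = s - 4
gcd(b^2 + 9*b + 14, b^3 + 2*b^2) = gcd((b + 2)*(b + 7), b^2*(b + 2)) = b + 2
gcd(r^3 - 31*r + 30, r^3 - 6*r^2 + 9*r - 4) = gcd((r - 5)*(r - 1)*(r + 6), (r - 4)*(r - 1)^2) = r - 1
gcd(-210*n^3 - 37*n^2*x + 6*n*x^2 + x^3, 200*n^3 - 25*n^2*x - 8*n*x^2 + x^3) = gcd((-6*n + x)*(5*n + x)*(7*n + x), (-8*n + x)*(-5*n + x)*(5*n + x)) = 5*n + x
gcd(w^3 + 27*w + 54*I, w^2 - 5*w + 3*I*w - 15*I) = w + 3*I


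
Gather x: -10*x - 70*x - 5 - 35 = -80*x - 40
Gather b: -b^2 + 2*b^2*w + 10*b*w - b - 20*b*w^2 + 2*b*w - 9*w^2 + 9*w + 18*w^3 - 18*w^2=b^2*(2*w - 1) + b*(-20*w^2 + 12*w - 1) + 18*w^3 - 27*w^2 + 9*w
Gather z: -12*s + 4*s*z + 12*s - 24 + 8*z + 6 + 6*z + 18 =z*(4*s + 14)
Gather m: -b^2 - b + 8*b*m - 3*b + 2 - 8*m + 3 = -b^2 - 4*b + m*(8*b - 8) + 5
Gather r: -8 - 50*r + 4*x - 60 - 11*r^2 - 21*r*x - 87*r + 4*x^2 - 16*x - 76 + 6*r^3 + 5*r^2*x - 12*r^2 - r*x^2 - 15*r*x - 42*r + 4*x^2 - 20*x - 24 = 6*r^3 + r^2*(5*x - 23) + r*(-x^2 - 36*x - 179) + 8*x^2 - 32*x - 168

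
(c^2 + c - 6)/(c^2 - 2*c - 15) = (c - 2)/(c - 5)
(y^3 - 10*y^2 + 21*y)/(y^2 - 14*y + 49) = y*(y - 3)/(y - 7)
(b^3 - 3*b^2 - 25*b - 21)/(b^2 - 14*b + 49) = (b^2 + 4*b + 3)/(b - 7)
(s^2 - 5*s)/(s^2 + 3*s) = (s - 5)/(s + 3)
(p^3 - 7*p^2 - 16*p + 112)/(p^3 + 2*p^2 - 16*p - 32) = (p - 7)/(p + 2)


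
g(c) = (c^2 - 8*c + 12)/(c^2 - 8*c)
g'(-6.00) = 0.03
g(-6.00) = 1.14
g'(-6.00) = 0.03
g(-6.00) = 1.14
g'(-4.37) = 0.07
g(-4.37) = 1.22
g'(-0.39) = 9.84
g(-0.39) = 4.67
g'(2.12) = 0.29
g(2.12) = 0.04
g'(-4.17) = 0.08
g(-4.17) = 1.24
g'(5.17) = -0.13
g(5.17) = 0.18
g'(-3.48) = 0.11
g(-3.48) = 1.30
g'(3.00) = 0.11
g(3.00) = 0.20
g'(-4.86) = 0.05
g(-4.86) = 1.19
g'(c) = (8 - 2*c)*(c^2 - 8*c + 12)/(c^2 - 8*c)^2 + (2*c - 8)/(c^2 - 8*c) = 24*(4 - c)/(c^2*(c^2 - 16*c + 64))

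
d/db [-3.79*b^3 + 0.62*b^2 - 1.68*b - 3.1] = -11.37*b^2 + 1.24*b - 1.68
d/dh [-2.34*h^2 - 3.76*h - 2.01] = -4.68*h - 3.76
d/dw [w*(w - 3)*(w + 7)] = 3*w^2 + 8*w - 21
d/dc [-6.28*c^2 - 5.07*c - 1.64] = -12.56*c - 5.07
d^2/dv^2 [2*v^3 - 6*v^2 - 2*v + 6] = 12*v - 12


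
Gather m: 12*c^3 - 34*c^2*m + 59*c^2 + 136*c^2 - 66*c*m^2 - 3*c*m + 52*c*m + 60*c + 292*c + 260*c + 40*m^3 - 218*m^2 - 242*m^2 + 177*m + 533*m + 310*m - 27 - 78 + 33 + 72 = 12*c^3 + 195*c^2 + 612*c + 40*m^3 + m^2*(-66*c - 460) + m*(-34*c^2 + 49*c + 1020)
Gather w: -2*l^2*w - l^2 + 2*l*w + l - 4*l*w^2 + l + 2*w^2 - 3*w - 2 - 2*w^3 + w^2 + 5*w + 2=-l^2 + 2*l - 2*w^3 + w^2*(3 - 4*l) + w*(-2*l^2 + 2*l + 2)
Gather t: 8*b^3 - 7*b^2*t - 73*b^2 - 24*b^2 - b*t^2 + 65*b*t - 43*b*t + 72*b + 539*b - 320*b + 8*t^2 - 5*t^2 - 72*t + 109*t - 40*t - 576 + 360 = 8*b^3 - 97*b^2 + 291*b + t^2*(3 - b) + t*(-7*b^2 + 22*b - 3) - 216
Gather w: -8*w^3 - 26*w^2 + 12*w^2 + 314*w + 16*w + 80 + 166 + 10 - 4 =-8*w^3 - 14*w^2 + 330*w + 252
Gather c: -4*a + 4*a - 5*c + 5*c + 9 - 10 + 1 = 0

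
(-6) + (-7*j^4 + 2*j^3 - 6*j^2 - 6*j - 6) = -7*j^4 + 2*j^3 - 6*j^2 - 6*j - 12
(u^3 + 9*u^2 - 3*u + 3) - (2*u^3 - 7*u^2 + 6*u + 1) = -u^3 + 16*u^2 - 9*u + 2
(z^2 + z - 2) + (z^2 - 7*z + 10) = 2*z^2 - 6*z + 8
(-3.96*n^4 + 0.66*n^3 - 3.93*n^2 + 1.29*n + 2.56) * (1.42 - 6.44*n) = 25.5024*n^5 - 9.8736*n^4 + 26.2464*n^3 - 13.8882*n^2 - 14.6546*n + 3.6352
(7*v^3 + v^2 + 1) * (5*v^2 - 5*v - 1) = 35*v^5 - 30*v^4 - 12*v^3 + 4*v^2 - 5*v - 1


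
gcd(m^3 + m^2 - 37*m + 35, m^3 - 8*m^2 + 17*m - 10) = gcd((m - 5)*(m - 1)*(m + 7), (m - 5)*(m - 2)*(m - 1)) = m^2 - 6*m + 5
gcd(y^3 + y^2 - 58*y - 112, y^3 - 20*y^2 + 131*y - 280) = y - 8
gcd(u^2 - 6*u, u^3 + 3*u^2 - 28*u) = u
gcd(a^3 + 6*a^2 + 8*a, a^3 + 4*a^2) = a^2 + 4*a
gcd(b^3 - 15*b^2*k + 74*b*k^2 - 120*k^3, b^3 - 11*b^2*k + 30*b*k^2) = b^2 - 11*b*k + 30*k^2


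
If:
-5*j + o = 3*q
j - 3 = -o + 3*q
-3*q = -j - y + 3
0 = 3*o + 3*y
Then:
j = 1/2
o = 0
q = -5/6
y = 0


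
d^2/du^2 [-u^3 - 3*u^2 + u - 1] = -6*u - 6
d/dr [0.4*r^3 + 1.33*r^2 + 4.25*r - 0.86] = 1.2*r^2 + 2.66*r + 4.25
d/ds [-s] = -1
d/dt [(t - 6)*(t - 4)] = 2*t - 10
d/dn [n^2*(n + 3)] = 3*n*(n + 2)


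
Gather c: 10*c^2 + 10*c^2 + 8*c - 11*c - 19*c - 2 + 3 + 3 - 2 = 20*c^2 - 22*c + 2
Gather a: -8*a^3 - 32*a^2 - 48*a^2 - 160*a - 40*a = -8*a^3 - 80*a^2 - 200*a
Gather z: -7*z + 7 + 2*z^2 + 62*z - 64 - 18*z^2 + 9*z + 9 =-16*z^2 + 64*z - 48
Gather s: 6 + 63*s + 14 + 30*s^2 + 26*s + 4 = 30*s^2 + 89*s + 24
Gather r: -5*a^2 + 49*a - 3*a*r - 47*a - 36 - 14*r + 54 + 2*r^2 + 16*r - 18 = -5*a^2 + 2*a + 2*r^2 + r*(2 - 3*a)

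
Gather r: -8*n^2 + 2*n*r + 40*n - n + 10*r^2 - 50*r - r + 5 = -8*n^2 + 39*n + 10*r^2 + r*(2*n - 51) + 5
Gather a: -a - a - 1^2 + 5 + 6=10 - 2*a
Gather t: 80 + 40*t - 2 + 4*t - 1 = 44*t + 77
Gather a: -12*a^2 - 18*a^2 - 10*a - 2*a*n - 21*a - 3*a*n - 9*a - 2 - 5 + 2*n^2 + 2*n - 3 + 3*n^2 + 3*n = -30*a^2 + a*(-5*n - 40) + 5*n^2 + 5*n - 10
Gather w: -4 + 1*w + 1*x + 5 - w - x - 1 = 0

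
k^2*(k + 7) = k^3 + 7*k^2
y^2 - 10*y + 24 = (y - 6)*(y - 4)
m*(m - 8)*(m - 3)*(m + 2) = m^4 - 9*m^3 + 2*m^2 + 48*m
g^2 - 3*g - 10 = (g - 5)*(g + 2)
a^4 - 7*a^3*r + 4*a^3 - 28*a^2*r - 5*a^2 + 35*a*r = a*(a - 1)*(a + 5)*(a - 7*r)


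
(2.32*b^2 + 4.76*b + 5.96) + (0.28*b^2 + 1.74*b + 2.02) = 2.6*b^2 + 6.5*b + 7.98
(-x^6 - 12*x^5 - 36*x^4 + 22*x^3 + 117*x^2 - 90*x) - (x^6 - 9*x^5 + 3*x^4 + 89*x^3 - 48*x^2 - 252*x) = -2*x^6 - 3*x^5 - 39*x^4 - 67*x^3 + 165*x^2 + 162*x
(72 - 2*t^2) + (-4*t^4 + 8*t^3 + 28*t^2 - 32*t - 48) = -4*t^4 + 8*t^3 + 26*t^2 - 32*t + 24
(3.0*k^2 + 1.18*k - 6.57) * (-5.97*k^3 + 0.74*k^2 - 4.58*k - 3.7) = -17.91*k^5 - 4.8246*k^4 + 26.3561*k^3 - 21.3662*k^2 + 25.7246*k + 24.309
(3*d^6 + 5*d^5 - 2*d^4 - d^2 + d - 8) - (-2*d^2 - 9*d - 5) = 3*d^6 + 5*d^5 - 2*d^4 + d^2 + 10*d - 3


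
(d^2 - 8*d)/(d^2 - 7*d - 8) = d/(d + 1)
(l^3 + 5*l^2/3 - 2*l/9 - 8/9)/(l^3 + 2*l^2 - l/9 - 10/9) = (3*l + 4)/(3*l + 5)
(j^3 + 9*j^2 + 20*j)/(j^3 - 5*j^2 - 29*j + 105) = j*(j + 4)/(j^2 - 10*j + 21)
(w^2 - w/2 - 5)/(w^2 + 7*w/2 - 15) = (w + 2)/(w + 6)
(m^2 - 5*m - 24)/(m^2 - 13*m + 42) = (m^2 - 5*m - 24)/(m^2 - 13*m + 42)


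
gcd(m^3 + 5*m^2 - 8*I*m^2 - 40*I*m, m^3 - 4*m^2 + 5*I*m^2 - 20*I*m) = m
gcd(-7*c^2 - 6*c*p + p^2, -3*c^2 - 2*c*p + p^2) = c + p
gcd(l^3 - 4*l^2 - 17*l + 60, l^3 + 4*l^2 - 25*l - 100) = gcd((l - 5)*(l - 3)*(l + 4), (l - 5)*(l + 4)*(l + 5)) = l^2 - l - 20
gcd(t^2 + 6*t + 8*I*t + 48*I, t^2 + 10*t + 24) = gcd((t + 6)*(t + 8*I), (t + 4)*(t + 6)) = t + 6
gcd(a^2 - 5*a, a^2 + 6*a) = a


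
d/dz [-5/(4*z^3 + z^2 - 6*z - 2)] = 10*(6*z^2 + z - 3)/(4*z^3 + z^2 - 6*z - 2)^2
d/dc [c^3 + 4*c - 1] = 3*c^2 + 4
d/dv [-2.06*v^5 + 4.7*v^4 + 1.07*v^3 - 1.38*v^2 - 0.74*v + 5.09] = -10.3*v^4 + 18.8*v^3 + 3.21*v^2 - 2.76*v - 0.74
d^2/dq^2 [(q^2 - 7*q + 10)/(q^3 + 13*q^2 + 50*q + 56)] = 2*(q^6 - 21*q^5 - 363*q^4 - 835*q^3 + 6738*q^2 + 33108*q + 40456)/(q^9 + 39*q^8 + 657*q^7 + 6265*q^6 + 37218*q^5 + 142692*q^4 + 352808*q^3 + 542304*q^2 + 470400*q + 175616)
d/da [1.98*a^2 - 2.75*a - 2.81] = 3.96*a - 2.75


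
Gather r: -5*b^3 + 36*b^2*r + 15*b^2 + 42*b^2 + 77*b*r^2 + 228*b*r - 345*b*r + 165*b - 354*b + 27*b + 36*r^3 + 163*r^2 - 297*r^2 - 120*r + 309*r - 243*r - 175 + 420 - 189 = -5*b^3 + 57*b^2 - 162*b + 36*r^3 + r^2*(77*b - 134) + r*(36*b^2 - 117*b - 54) + 56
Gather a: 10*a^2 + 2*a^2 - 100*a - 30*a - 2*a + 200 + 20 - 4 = 12*a^2 - 132*a + 216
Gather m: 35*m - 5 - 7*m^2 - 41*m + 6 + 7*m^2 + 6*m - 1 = 0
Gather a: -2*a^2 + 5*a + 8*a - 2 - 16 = -2*a^2 + 13*a - 18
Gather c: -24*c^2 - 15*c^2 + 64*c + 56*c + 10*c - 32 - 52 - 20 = -39*c^2 + 130*c - 104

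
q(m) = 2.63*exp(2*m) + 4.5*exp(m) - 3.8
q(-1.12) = -2.05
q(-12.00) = -3.80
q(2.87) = 893.67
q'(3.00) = 2212.42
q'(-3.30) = 0.17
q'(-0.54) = 4.41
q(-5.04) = -3.77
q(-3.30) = -3.63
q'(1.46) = 116.90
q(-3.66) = -3.68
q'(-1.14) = 1.98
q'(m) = 5.26*exp(2*m) + 4.5*exp(m)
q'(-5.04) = 0.03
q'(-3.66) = 0.12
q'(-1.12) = 2.03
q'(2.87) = 1715.57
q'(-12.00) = 0.00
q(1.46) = 64.34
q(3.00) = 1147.60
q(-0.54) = -0.28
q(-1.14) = -2.09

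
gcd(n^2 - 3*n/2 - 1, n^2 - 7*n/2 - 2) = n + 1/2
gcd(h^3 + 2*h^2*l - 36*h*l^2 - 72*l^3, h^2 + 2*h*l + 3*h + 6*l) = h + 2*l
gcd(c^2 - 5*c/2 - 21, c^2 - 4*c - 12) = c - 6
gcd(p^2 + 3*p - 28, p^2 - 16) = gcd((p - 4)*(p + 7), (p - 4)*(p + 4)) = p - 4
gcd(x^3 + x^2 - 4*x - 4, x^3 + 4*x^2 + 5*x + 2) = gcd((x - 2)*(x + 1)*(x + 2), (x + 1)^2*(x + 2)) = x^2 + 3*x + 2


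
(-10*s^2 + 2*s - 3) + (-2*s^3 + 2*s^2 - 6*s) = -2*s^3 - 8*s^2 - 4*s - 3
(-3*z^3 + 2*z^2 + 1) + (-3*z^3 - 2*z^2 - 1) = -6*z^3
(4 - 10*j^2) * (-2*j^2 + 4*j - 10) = 20*j^4 - 40*j^3 + 92*j^2 + 16*j - 40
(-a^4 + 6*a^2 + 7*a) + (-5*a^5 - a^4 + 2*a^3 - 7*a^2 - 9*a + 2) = -5*a^5 - 2*a^4 + 2*a^3 - a^2 - 2*a + 2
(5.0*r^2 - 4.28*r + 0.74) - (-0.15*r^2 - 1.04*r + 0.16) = 5.15*r^2 - 3.24*r + 0.58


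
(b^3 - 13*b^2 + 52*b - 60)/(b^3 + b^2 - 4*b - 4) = (b^2 - 11*b + 30)/(b^2 + 3*b + 2)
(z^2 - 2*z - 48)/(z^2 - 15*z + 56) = (z + 6)/(z - 7)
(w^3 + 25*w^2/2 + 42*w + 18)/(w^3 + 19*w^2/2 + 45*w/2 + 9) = (w + 6)/(w + 3)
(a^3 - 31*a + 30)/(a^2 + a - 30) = a - 1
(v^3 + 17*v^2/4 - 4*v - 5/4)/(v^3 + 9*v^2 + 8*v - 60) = (4*v^2 - 3*v - 1)/(4*(v^2 + 4*v - 12))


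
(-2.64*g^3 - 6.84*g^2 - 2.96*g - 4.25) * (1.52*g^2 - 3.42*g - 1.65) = -4.0128*g^5 - 1.368*g^4 + 23.2496*g^3 + 14.9492*g^2 + 19.419*g + 7.0125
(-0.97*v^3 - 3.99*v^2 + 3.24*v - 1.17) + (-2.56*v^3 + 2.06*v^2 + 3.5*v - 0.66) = -3.53*v^3 - 1.93*v^2 + 6.74*v - 1.83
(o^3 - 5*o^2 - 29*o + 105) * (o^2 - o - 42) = o^5 - 6*o^4 - 66*o^3 + 344*o^2 + 1113*o - 4410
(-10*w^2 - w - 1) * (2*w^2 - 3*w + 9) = -20*w^4 + 28*w^3 - 89*w^2 - 6*w - 9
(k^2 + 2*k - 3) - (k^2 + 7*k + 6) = -5*k - 9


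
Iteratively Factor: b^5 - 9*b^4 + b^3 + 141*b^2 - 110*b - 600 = (b - 5)*(b^4 - 4*b^3 - 19*b^2 + 46*b + 120) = (b - 5)*(b - 4)*(b^3 - 19*b - 30) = (b - 5)^2*(b - 4)*(b^2 + 5*b + 6) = (b - 5)^2*(b - 4)*(b + 2)*(b + 3)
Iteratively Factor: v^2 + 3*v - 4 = (v + 4)*(v - 1)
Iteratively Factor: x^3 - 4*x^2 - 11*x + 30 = (x - 5)*(x^2 + x - 6) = (x - 5)*(x - 2)*(x + 3)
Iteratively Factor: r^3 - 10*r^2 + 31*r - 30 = (r - 2)*(r^2 - 8*r + 15) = (r - 5)*(r - 2)*(r - 3)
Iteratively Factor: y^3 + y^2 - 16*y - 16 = (y + 4)*(y^2 - 3*y - 4) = (y - 4)*(y + 4)*(y + 1)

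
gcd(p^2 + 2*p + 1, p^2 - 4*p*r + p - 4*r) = p + 1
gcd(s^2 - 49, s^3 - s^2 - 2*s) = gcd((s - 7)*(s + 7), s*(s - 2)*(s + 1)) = 1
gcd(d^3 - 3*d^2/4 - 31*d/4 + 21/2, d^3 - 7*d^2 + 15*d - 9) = 1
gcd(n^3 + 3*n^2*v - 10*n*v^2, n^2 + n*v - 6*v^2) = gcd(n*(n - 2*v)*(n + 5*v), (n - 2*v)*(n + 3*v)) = -n + 2*v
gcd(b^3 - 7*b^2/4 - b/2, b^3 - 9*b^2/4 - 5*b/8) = b^2 + b/4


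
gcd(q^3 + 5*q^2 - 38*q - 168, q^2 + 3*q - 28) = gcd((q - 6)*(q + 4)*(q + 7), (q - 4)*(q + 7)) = q + 7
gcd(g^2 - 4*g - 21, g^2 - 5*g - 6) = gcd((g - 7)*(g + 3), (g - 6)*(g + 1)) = 1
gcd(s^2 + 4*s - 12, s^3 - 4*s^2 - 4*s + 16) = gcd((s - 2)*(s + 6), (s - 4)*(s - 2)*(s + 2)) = s - 2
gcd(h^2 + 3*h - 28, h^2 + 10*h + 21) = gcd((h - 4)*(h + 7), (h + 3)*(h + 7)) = h + 7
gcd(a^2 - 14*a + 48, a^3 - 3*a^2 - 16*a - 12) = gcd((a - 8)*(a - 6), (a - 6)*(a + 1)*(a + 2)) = a - 6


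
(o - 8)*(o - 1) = o^2 - 9*o + 8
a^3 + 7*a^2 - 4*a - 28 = (a - 2)*(a + 2)*(a + 7)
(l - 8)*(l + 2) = l^2 - 6*l - 16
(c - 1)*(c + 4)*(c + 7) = c^3 + 10*c^2 + 17*c - 28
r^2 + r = r*(r + 1)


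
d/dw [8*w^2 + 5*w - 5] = 16*w + 5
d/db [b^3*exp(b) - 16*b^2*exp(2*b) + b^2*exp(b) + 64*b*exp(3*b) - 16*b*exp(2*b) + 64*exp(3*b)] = (b^3 - 32*b^2*exp(b) + 4*b^2 + 192*b*exp(2*b) - 64*b*exp(b) + 2*b + 256*exp(2*b) - 16*exp(b))*exp(b)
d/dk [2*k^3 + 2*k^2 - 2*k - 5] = 6*k^2 + 4*k - 2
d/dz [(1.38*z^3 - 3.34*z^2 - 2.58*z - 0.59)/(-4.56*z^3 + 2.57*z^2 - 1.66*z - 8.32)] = (3.5527136788005e-15*z^5 - 11.6838*z^4 - 28.1112*z^3 - 30.341*z^2 + 58.6102*z + 20.4862)/(20.7936*z^6 - 23.4384*z^5 + 21.7441*z^4 + 67.346*z^3 - 40.0092*z^2 + 27.6224*z + 69.2224)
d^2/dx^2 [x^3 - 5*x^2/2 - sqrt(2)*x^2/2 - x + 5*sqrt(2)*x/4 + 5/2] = 6*x - 5 - sqrt(2)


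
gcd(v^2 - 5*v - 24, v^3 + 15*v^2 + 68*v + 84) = 1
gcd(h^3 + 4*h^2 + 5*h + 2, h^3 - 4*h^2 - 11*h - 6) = h^2 + 2*h + 1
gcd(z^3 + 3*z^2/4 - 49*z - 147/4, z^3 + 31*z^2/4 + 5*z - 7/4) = z + 7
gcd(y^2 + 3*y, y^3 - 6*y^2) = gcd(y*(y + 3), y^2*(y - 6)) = y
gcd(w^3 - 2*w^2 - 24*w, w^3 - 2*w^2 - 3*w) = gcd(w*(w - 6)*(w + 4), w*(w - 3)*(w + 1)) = w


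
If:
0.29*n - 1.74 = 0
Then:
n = 6.00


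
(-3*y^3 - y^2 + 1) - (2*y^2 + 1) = -3*y^3 - 3*y^2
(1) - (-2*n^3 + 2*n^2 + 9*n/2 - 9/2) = 2*n^3 - 2*n^2 - 9*n/2 + 11/2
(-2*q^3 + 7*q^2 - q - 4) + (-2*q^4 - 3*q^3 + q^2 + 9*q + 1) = -2*q^4 - 5*q^3 + 8*q^2 + 8*q - 3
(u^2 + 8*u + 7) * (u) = u^3 + 8*u^2 + 7*u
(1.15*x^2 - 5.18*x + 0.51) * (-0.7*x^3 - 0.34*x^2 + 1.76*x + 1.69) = -0.805*x^5 + 3.235*x^4 + 3.4282*x^3 - 7.3467*x^2 - 7.8566*x + 0.8619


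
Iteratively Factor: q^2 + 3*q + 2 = (q + 1)*(q + 2)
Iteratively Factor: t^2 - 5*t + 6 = (t - 2)*(t - 3)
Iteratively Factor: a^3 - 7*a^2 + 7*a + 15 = (a + 1)*(a^2 - 8*a + 15) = (a - 5)*(a + 1)*(a - 3)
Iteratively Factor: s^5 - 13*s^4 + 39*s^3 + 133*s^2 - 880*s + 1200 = (s - 5)*(s^4 - 8*s^3 - s^2 + 128*s - 240) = (s - 5)*(s + 4)*(s^3 - 12*s^2 + 47*s - 60) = (s - 5)*(s - 4)*(s + 4)*(s^2 - 8*s + 15) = (s - 5)*(s - 4)*(s - 3)*(s + 4)*(s - 5)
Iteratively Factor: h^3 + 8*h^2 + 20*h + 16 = (h + 4)*(h^2 + 4*h + 4) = (h + 2)*(h + 4)*(h + 2)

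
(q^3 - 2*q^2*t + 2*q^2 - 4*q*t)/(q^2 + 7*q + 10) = q*(q - 2*t)/(q + 5)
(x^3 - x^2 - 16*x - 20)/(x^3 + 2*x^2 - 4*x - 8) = (x - 5)/(x - 2)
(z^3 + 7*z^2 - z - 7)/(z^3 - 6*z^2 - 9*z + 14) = (z^2 + 8*z + 7)/(z^2 - 5*z - 14)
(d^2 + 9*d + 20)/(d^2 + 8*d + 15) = (d + 4)/(d + 3)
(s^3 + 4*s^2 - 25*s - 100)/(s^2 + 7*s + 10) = (s^2 - s - 20)/(s + 2)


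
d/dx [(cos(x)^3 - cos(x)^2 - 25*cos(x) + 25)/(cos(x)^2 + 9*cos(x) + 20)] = (sin(x)^2 - 8*cos(x) + 28)*sin(x)/(cos(x) + 4)^2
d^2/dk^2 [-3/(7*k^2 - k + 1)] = 6*(49*k^2 - 7*k - (14*k - 1)^2 + 7)/(7*k^2 - k + 1)^3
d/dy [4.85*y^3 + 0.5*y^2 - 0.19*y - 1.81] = 14.55*y^2 + 1.0*y - 0.19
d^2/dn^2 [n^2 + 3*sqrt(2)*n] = 2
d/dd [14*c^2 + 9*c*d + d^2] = 9*c + 2*d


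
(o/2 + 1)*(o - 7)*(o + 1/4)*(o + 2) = o^4/2 - 11*o^3/8 - 99*o^2/8 - 17*o - 7/2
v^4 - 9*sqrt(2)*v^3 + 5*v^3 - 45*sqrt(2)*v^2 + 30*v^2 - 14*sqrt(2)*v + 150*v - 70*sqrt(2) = (v + 5)*(v - 7*sqrt(2))*(v - sqrt(2))^2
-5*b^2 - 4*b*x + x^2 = (-5*b + x)*(b + x)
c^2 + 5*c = c*(c + 5)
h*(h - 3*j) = h^2 - 3*h*j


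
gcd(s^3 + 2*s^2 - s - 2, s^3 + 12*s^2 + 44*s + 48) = s + 2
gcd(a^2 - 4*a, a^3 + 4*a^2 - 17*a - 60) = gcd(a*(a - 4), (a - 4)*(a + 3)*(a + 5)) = a - 4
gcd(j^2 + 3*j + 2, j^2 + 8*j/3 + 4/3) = j + 2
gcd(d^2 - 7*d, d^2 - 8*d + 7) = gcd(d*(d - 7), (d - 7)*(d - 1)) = d - 7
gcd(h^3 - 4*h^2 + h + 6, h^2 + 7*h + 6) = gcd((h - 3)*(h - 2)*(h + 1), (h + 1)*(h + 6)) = h + 1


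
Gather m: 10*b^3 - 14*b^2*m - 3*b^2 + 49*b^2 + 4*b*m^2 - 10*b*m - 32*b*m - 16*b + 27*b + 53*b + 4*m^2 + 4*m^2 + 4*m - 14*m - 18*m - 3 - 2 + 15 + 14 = 10*b^3 + 46*b^2 + 64*b + m^2*(4*b + 8) + m*(-14*b^2 - 42*b - 28) + 24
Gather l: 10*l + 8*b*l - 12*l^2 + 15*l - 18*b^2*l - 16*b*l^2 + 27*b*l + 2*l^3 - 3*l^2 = 2*l^3 + l^2*(-16*b - 15) + l*(-18*b^2 + 35*b + 25)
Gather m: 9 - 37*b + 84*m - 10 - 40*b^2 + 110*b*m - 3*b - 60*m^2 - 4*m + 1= -40*b^2 - 40*b - 60*m^2 + m*(110*b + 80)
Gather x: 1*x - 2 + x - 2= 2*x - 4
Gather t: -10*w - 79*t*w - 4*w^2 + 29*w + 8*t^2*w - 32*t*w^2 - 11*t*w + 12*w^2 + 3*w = 8*t^2*w + t*(-32*w^2 - 90*w) + 8*w^2 + 22*w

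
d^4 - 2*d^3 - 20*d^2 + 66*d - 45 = (d - 3)^2*(d - 1)*(d + 5)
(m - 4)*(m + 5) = m^2 + m - 20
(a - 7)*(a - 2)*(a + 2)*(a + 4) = a^4 - 3*a^3 - 32*a^2 + 12*a + 112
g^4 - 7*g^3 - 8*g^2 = g^2*(g - 8)*(g + 1)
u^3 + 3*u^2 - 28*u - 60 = (u - 5)*(u + 2)*(u + 6)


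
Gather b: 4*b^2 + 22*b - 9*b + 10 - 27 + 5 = 4*b^2 + 13*b - 12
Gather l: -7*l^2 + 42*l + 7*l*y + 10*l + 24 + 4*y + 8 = -7*l^2 + l*(7*y + 52) + 4*y + 32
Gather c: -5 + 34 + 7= 36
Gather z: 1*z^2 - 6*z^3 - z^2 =-6*z^3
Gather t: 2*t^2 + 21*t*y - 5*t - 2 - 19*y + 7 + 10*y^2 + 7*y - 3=2*t^2 + t*(21*y - 5) + 10*y^2 - 12*y + 2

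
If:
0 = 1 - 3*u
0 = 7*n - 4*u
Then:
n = 4/21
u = 1/3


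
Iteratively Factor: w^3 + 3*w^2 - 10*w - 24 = (w - 3)*(w^2 + 6*w + 8) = (w - 3)*(w + 2)*(w + 4)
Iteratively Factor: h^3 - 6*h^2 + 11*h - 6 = (h - 1)*(h^2 - 5*h + 6) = (h - 3)*(h - 1)*(h - 2)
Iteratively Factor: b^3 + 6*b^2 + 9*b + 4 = (b + 4)*(b^2 + 2*b + 1) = (b + 1)*(b + 4)*(b + 1)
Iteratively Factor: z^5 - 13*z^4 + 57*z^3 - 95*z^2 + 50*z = (z)*(z^4 - 13*z^3 + 57*z^2 - 95*z + 50) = z*(z - 1)*(z^3 - 12*z^2 + 45*z - 50) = z*(z - 5)*(z - 1)*(z^2 - 7*z + 10) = z*(z - 5)^2*(z - 1)*(z - 2)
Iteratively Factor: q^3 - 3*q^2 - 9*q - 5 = (q + 1)*(q^2 - 4*q - 5) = (q + 1)^2*(q - 5)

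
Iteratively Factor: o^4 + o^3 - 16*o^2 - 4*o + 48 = (o - 2)*(o^3 + 3*o^2 - 10*o - 24) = (o - 2)*(o + 2)*(o^2 + o - 12) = (o - 3)*(o - 2)*(o + 2)*(o + 4)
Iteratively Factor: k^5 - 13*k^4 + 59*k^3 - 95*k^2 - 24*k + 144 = (k + 1)*(k^4 - 14*k^3 + 73*k^2 - 168*k + 144) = (k - 4)*(k + 1)*(k^3 - 10*k^2 + 33*k - 36) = (k - 4)*(k - 3)*(k + 1)*(k^2 - 7*k + 12) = (k - 4)*(k - 3)^2*(k + 1)*(k - 4)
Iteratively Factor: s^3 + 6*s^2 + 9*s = (s + 3)*(s^2 + 3*s) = s*(s + 3)*(s + 3)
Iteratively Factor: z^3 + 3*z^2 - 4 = (z + 2)*(z^2 + z - 2) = (z - 1)*(z + 2)*(z + 2)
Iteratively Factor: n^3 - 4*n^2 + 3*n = (n - 1)*(n^2 - 3*n) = n*(n - 1)*(n - 3)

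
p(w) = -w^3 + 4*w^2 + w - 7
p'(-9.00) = -314.00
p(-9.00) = 1037.00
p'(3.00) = -2.00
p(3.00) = 5.00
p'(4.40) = -21.88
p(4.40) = -10.34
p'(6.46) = -72.51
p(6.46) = -103.20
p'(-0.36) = -2.27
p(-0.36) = -6.79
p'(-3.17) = -54.51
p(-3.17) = 61.88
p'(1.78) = 5.73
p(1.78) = 1.81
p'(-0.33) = -1.97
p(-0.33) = -6.86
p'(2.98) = -1.80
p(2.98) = 5.04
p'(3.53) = -8.14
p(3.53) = 2.39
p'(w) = -3*w^2 + 8*w + 1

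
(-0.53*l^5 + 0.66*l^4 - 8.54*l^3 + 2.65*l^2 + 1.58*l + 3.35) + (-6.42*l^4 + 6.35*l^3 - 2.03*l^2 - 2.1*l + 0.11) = -0.53*l^5 - 5.76*l^4 - 2.19*l^3 + 0.62*l^2 - 0.52*l + 3.46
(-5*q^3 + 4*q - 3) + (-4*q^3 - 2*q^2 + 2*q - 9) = -9*q^3 - 2*q^2 + 6*q - 12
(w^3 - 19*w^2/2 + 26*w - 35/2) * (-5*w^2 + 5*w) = -5*w^5 + 105*w^4/2 - 355*w^3/2 + 435*w^2/2 - 175*w/2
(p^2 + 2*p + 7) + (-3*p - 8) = p^2 - p - 1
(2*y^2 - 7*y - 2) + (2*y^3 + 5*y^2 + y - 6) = 2*y^3 + 7*y^2 - 6*y - 8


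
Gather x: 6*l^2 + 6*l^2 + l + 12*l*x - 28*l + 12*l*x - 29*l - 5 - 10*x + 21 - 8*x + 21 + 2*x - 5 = 12*l^2 - 56*l + x*(24*l - 16) + 32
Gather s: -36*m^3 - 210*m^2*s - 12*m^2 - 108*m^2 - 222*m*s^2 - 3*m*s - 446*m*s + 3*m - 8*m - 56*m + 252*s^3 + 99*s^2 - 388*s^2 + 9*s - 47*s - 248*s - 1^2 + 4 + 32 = -36*m^3 - 120*m^2 - 61*m + 252*s^3 + s^2*(-222*m - 289) + s*(-210*m^2 - 449*m - 286) + 35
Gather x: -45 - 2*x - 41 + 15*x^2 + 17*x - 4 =15*x^2 + 15*x - 90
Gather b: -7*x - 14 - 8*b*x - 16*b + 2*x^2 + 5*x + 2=b*(-8*x - 16) + 2*x^2 - 2*x - 12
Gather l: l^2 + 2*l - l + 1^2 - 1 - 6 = l^2 + l - 6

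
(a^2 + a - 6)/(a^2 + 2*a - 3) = (a - 2)/(a - 1)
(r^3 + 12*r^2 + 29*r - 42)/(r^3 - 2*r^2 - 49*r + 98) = (r^2 + 5*r - 6)/(r^2 - 9*r + 14)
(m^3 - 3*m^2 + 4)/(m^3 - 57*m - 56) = (m^2 - 4*m + 4)/(m^2 - m - 56)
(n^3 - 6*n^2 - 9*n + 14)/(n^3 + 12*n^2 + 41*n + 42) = (n^2 - 8*n + 7)/(n^2 + 10*n + 21)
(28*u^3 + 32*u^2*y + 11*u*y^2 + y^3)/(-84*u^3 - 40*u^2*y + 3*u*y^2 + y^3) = (2*u + y)/(-6*u + y)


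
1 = 1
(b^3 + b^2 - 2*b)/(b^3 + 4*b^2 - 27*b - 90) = b*(b^2 + b - 2)/(b^3 + 4*b^2 - 27*b - 90)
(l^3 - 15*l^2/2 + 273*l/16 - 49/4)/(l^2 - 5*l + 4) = (16*l^2 - 56*l + 49)/(16*(l - 1))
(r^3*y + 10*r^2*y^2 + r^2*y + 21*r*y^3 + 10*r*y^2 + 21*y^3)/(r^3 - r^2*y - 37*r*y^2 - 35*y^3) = y*(-r^3 - 10*r^2*y - r^2 - 21*r*y^2 - 10*r*y - 21*y^2)/(-r^3 + r^2*y + 37*r*y^2 + 35*y^3)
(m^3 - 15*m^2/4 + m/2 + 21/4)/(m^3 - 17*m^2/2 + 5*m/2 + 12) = (4*m^2 - 19*m + 21)/(2*(2*m^2 - 19*m + 24))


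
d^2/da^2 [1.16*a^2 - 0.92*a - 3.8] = 2.32000000000000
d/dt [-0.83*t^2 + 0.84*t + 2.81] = 0.84 - 1.66*t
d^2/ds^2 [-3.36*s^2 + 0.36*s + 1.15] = -6.72000000000000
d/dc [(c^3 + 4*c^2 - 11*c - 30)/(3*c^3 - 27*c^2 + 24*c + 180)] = (-13*c^2 + 90*c - 105)/(3*(c^4 - 22*c^3 + 181*c^2 - 660*c + 900))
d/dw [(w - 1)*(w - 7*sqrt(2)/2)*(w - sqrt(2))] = 3*w^2 - 9*sqrt(2)*w - 2*w + 9*sqrt(2)/2 + 7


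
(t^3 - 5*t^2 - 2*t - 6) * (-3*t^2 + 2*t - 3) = -3*t^5 + 17*t^4 - 7*t^3 + 29*t^2 - 6*t + 18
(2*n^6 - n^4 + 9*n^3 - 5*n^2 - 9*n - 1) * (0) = 0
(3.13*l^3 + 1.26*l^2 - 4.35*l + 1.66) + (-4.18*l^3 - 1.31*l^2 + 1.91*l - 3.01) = -1.05*l^3 - 0.05*l^2 - 2.44*l - 1.35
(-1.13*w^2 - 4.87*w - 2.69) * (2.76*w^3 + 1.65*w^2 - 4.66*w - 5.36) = -3.1188*w^5 - 15.3057*w^4 - 10.1941*w^3 + 24.3125*w^2 + 38.6386*w + 14.4184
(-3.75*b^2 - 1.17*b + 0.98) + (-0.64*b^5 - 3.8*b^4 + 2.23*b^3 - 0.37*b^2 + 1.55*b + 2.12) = -0.64*b^5 - 3.8*b^4 + 2.23*b^3 - 4.12*b^2 + 0.38*b + 3.1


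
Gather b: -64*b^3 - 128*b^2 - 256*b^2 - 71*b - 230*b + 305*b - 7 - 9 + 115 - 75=-64*b^3 - 384*b^2 + 4*b + 24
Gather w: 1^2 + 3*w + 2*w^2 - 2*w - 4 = 2*w^2 + w - 3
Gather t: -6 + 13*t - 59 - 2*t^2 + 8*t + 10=-2*t^2 + 21*t - 55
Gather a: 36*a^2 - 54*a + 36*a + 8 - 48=36*a^2 - 18*a - 40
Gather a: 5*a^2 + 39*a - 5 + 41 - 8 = 5*a^2 + 39*a + 28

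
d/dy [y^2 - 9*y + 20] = 2*y - 9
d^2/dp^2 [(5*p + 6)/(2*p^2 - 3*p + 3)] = 2*(3*(1 - 10*p)*(2*p^2 - 3*p + 3) + (4*p - 3)^2*(5*p + 6))/(2*p^2 - 3*p + 3)^3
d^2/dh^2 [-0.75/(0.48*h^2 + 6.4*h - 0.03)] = (0.3456*h^2 + 4.608*h - 0.75*(0.96*h + 6.4)*(1.92*h + 12.8) - 0.0216)/(0.48*h^2 + 6.4*h - 0.03)^3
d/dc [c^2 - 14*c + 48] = 2*c - 14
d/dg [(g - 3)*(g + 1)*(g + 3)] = 3*g^2 + 2*g - 9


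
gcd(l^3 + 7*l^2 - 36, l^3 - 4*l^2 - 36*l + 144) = l + 6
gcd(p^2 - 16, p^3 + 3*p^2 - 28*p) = p - 4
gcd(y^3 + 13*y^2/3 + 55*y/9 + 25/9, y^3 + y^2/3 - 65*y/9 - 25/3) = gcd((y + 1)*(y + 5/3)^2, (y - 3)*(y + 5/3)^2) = y^2 + 10*y/3 + 25/9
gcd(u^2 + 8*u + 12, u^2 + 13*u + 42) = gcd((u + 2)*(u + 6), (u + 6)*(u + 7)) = u + 6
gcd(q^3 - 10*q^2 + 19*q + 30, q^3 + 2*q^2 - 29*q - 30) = q^2 - 4*q - 5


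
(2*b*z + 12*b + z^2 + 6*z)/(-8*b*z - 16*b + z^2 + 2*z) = (2*b*z + 12*b + z^2 + 6*z)/(-8*b*z - 16*b + z^2 + 2*z)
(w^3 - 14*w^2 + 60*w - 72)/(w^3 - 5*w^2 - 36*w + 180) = (w^2 - 8*w + 12)/(w^2 + w - 30)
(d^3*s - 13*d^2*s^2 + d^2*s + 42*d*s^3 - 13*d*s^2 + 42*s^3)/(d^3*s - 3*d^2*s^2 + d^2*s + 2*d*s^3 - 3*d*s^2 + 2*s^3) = (d^2 - 13*d*s + 42*s^2)/(d^2 - 3*d*s + 2*s^2)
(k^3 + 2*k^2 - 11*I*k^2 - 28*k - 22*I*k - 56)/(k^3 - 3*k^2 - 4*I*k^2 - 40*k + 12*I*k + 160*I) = (k^2 + k*(2 - 7*I) - 14*I)/(k^2 - 3*k - 40)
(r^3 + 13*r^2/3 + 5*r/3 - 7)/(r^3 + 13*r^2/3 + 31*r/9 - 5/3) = 3*(3*r^2 + 4*r - 7)/(9*r^2 + 12*r - 5)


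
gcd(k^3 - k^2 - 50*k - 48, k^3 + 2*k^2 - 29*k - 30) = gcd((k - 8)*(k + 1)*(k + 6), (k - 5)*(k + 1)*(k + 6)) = k^2 + 7*k + 6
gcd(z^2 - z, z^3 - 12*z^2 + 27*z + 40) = 1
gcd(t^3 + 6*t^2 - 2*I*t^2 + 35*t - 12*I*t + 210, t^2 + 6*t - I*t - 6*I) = t + 6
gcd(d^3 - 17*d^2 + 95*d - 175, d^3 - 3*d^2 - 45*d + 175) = d^2 - 10*d + 25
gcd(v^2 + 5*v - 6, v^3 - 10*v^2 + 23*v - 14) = v - 1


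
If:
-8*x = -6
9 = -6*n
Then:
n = -3/2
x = 3/4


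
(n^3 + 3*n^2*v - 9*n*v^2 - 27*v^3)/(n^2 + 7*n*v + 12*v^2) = (n^2 - 9*v^2)/(n + 4*v)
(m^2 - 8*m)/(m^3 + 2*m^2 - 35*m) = (m - 8)/(m^2 + 2*m - 35)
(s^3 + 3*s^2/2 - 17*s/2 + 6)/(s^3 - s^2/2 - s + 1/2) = (2*s^2 + 5*s - 12)/(2*s^2 + s - 1)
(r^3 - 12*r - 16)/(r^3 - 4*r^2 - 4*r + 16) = (r + 2)/(r - 2)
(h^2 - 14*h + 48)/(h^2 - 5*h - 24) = (h - 6)/(h + 3)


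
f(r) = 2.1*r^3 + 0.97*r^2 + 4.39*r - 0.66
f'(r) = 6.3*r^2 + 1.94*r + 4.39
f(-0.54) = -3.08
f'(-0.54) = 5.18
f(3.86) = 151.51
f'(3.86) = 105.75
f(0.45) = 1.70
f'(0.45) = 6.54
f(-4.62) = -207.32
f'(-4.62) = 129.90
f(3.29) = 99.07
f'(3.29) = 78.96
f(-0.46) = -2.68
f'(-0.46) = 4.83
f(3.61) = 126.63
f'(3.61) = 93.50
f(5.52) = 406.34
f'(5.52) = 207.06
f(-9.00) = -1492.50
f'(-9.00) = 497.23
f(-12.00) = -3542.46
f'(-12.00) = 888.31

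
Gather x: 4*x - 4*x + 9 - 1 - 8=0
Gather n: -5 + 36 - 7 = 24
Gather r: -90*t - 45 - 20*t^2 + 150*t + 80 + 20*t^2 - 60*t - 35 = 0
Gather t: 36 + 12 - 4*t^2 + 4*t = -4*t^2 + 4*t + 48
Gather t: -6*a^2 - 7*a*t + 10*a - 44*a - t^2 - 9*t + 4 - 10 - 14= -6*a^2 - 34*a - t^2 + t*(-7*a - 9) - 20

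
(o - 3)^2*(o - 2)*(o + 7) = o^4 - o^3 - 35*o^2 + 129*o - 126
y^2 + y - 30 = (y - 5)*(y + 6)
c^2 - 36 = (c - 6)*(c + 6)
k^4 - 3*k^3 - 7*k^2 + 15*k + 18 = (k - 3)^2*(k + 1)*(k + 2)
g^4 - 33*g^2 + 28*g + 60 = (g - 5)*(g - 2)*(g + 1)*(g + 6)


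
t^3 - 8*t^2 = t^2*(t - 8)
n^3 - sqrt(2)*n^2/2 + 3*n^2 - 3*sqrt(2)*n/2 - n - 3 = (n + 3)*(n - sqrt(2))*(n + sqrt(2)/2)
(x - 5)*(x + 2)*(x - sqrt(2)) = x^3 - 3*x^2 - sqrt(2)*x^2 - 10*x + 3*sqrt(2)*x + 10*sqrt(2)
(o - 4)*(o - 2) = o^2 - 6*o + 8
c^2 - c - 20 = (c - 5)*(c + 4)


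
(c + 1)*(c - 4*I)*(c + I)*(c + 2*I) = c^4 + c^3 - I*c^3 + 10*c^2 - I*c^2 + 10*c + 8*I*c + 8*I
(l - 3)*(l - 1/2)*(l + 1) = l^3 - 5*l^2/2 - 2*l + 3/2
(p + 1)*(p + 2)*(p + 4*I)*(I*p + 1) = I*p^4 - 3*p^3 + 3*I*p^3 - 9*p^2 + 6*I*p^2 - 6*p + 12*I*p + 8*I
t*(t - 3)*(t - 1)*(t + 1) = t^4 - 3*t^3 - t^2 + 3*t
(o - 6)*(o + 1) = o^2 - 5*o - 6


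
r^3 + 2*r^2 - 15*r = r*(r - 3)*(r + 5)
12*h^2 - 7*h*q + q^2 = (-4*h + q)*(-3*h + q)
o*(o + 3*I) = o^2 + 3*I*o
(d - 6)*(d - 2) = d^2 - 8*d + 12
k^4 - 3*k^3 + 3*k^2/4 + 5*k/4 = k*(k - 5/2)*(k - 1)*(k + 1/2)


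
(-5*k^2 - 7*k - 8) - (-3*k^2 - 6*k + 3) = -2*k^2 - k - 11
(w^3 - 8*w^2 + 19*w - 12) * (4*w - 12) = 4*w^4 - 44*w^3 + 172*w^2 - 276*w + 144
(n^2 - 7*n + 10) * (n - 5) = n^3 - 12*n^2 + 45*n - 50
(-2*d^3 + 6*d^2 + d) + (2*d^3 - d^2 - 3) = 5*d^2 + d - 3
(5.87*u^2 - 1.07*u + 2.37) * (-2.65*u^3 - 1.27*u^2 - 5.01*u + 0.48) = -15.5555*u^5 - 4.6194*u^4 - 34.3303*u^3 + 5.1684*u^2 - 12.3873*u + 1.1376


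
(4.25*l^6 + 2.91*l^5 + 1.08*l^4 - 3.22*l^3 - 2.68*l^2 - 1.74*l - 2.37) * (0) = 0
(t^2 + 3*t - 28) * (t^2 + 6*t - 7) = t^4 + 9*t^3 - 17*t^2 - 189*t + 196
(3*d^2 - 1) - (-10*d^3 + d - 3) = 10*d^3 + 3*d^2 - d + 2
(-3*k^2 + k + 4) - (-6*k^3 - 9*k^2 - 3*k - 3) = 6*k^3 + 6*k^2 + 4*k + 7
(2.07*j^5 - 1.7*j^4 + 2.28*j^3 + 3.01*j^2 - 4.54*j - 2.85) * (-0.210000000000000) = -0.4347*j^5 + 0.357*j^4 - 0.4788*j^3 - 0.6321*j^2 + 0.9534*j + 0.5985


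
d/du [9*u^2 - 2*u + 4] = 18*u - 2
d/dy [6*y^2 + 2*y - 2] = 12*y + 2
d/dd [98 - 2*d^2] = -4*d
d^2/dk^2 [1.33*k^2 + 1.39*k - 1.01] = 2.66000000000000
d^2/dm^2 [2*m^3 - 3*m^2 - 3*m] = 12*m - 6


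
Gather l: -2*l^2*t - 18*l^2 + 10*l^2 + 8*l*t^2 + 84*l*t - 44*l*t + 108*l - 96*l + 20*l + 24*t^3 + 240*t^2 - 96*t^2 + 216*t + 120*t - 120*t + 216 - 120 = l^2*(-2*t - 8) + l*(8*t^2 + 40*t + 32) + 24*t^3 + 144*t^2 + 216*t + 96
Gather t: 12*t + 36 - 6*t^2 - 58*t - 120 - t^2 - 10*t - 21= -7*t^2 - 56*t - 105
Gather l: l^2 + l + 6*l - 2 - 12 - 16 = l^2 + 7*l - 30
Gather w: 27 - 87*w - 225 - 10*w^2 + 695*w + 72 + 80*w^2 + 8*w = 70*w^2 + 616*w - 126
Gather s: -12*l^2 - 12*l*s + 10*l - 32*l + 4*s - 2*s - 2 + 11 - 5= -12*l^2 - 22*l + s*(2 - 12*l) + 4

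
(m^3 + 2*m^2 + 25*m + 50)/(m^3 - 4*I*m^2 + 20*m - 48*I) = (m^3 + 2*m^2 + 25*m + 50)/(m^3 - 4*I*m^2 + 20*m - 48*I)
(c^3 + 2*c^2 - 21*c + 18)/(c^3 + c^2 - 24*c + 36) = (c - 1)/(c - 2)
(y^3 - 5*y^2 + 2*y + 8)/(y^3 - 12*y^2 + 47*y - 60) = (y^2 - y - 2)/(y^2 - 8*y + 15)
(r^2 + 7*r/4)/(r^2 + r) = (r + 7/4)/(r + 1)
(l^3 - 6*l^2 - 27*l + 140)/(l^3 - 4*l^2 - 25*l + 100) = (l - 7)/(l - 5)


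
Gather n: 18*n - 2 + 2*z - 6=18*n + 2*z - 8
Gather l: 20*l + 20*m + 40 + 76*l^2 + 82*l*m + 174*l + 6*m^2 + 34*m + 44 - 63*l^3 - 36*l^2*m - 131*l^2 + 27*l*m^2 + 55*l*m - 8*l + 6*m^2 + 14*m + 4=-63*l^3 + l^2*(-36*m - 55) + l*(27*m^2 + 137*m + 186) + 12*m^2 + 68*m + 88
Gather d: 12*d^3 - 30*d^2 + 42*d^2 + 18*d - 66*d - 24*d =12*d^3 + 12*d^2 - 72*d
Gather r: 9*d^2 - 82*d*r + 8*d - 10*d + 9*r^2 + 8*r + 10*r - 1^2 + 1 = 9*d^2 - 2*d + 9*r^2 + r*(18 - 82*d)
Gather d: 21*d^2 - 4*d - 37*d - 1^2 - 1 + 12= 21*d^2 - 41*d + 10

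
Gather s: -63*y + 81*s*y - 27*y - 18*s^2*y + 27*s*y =-18*s^2*y + 108*s*y - 90*y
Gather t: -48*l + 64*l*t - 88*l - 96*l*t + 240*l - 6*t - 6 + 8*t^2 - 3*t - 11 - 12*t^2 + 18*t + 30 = 104*l - 4*t^2 + t*(9 - 32*l) + 13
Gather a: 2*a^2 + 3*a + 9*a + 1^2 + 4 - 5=2*a^2 + 12*a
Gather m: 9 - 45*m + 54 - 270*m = 63 - 315*m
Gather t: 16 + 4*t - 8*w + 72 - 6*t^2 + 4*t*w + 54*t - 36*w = -6*t^2 + t*(4*w + 58) - 44*w + 88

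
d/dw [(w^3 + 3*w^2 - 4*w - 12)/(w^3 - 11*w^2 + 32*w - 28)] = 2*(-7*w^2 + 8*w + 62)/(w^4 - 18*w^3 + 109*w^2 - 252*w + 196)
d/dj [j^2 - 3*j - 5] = 2*j - 3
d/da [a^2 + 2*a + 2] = 2*a + 2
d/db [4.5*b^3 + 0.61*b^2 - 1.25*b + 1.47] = 13.5*b^2 + 1.22*b - 1.25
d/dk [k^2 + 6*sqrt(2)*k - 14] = 2*k + 6*sqrt(2)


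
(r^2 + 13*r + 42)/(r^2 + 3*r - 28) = (r + 6)/(r - 4)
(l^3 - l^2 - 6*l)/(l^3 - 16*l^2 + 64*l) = (l^2 - l - 6)/(l^2 - 16*l + 64)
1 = 1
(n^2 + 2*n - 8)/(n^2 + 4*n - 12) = (n + 4)/(n + 6)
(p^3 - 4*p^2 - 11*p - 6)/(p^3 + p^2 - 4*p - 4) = (p^2 - 5*p - 6)/(p^2 - 4)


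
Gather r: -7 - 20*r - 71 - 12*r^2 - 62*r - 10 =-12*r^2 - 82*r - 88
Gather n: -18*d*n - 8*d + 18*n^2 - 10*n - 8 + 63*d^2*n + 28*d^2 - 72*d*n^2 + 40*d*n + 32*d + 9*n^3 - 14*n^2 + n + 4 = 28*d^2 + 24*d + 9*n^3 + n^2*(4 - 72*d) + n*(63*d^2 + 22*d - 9) - 4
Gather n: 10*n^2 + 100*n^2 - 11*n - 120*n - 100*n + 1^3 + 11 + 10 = 110*n^2 - 231*n + 22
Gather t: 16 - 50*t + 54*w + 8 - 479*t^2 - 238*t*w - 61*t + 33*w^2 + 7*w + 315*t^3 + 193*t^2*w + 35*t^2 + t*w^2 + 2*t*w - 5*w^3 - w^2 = 315*t^3 + t^2*(193*w - 444) + t*(w^2 - 236*w - 111) - 5*w^3 + 32*w^2 + 61*w + 24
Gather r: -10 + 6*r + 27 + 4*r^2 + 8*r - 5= 4*r^2 + 14*r + 12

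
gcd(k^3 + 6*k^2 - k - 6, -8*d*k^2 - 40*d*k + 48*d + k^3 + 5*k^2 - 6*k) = k^2 + 5*k - 6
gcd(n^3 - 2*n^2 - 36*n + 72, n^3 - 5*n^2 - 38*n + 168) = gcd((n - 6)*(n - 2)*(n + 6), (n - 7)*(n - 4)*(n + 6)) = n + 6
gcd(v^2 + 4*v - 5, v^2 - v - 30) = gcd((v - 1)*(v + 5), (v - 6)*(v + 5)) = v + 5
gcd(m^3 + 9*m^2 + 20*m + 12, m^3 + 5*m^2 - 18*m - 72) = m + 6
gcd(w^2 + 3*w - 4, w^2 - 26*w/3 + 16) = 1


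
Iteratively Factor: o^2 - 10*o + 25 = (o - 5)*(o - 5)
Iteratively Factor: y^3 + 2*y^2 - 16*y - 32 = (y + 4)*(y^2 - 2*y - 8) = (y - 4)*(y + 4)*(y + 2)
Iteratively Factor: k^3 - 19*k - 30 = (k + 3)*(k^2 - 3*k - 10) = (k - 5)*(k + 3)*(k + 2)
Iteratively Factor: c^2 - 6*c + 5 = (c - 5)*(c - 1)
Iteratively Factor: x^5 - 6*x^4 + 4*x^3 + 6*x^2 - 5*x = (x - 1)*(x^4 - 5*x^3 - x^2 + 5*x) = (x - 1)*(x + 1)*(x^3 - 6*x^2 + 5*x) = (x - 1)^2*(x + 1)*(x^2 - 5*x) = (x - 5)*(x - 1)^2*(x + 1)*(x)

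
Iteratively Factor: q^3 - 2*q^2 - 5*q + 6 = (q - 3)*(q^2 + q - 2) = (q - 3)*(q + 2)*(q - 1)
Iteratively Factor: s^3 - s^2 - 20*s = (s + 4)*(s^2 - 5*s) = s*(s + 4)*(s - 5)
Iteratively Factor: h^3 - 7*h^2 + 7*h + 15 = (h - 3)*(h^2 - 4*h - 5) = (h - 5)*(h - 3)*(h + 1)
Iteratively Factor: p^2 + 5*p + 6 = (p + 3)*(p + 2)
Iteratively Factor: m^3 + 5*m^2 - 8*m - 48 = (m + 4)*(m^2 + m - 12) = (m - 3)*(m + 4)*(m + 4)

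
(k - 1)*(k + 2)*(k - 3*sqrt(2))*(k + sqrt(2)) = k^4 - 2*sqrt(2)*k^3 + k^3 - 8*k^2 - 2*sqrt(2)*k^2 - 6*k + 4*sqrt(2)*k + 12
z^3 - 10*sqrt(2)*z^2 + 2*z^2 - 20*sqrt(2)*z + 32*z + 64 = (z + 2)*(z - 8*sqrt(2))*(z - 2*sqrt(2))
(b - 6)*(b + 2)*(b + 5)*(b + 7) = b^4 + 8*b^3 - 25*b^2 - 284*b - 420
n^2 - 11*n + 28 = (n - 7)*(n - 4)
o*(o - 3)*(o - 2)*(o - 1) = o^4 - 6*o^3 + 11*o^2 - 6*o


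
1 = 1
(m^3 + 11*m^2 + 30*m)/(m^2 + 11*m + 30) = m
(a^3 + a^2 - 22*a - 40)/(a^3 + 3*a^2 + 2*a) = (a^2 - a - 20)/(a*(a + 1))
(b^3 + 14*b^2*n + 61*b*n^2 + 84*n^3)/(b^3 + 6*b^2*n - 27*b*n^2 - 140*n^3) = (b + 3*n)/(b - 5*n)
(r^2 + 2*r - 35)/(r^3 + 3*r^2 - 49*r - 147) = (r - 5)/(r^2 - 4*r - 21)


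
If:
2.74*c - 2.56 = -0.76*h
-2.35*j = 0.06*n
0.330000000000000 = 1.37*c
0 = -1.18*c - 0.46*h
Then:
No Solution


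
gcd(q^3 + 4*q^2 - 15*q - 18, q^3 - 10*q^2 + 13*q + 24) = q^2 - 2*q - 3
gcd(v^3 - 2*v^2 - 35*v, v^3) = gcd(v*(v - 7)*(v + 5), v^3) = v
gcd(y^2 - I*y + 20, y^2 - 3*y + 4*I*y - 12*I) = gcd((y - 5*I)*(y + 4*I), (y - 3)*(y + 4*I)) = y + 4*I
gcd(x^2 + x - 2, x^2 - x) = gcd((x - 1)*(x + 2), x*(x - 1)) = x - 1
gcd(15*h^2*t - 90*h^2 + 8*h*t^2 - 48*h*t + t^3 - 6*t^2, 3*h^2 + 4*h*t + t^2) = 3*h + t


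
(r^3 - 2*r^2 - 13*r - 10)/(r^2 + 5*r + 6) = (r^2 - 4*r - 5)/(r + 3)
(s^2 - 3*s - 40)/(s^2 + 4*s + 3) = (s^2 - 3*s - 40)/(s^2 + 4*s + 3)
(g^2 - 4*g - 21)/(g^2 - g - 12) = (g - 7)/(g - 4)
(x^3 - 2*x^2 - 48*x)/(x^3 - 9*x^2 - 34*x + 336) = x/(x - 7)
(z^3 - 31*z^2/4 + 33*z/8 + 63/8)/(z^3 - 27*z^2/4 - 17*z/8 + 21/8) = (2*z - 3)/(2*z - 1)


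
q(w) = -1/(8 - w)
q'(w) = -1/(8 - w)^2 = -1/(w - 8)^2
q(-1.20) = -0.11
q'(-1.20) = -0.01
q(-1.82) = -0.10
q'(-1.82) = -0.01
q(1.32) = -0.15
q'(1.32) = -0.02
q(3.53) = -0.22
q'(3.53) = -0.05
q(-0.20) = -0.12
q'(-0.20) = -0.01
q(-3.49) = -0.09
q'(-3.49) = -0.01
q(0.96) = -0.14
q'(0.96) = -0.02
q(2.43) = -0.18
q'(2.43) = -0.03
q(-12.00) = -0.05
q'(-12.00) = 0.00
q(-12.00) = -0.05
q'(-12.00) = 0.00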